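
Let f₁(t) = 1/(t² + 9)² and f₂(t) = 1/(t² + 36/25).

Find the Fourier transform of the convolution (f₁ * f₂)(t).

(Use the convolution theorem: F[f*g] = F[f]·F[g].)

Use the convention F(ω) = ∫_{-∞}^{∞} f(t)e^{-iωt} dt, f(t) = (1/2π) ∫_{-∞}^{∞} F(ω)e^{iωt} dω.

F[f₁*f₂](ω) = \frac{5 \pi^{2} \left(3 \left|{\omega}\right| + 1\right) e^{- \frac{21 \left|{\omega}\right|}{5}}}{324}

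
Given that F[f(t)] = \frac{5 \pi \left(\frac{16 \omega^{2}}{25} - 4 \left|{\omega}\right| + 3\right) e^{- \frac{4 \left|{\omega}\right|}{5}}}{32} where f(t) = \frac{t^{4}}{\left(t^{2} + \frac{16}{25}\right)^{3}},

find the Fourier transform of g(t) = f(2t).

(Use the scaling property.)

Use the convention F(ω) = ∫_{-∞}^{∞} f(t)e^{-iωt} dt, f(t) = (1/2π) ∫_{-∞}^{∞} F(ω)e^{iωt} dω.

F[g](ω) = \frac{\pi \left(4 \omega^{2} - 50 \left|{\omega}\right| + 75\right) e^{- \frac{2 \left|{\omega}\right|}{5}}}{320}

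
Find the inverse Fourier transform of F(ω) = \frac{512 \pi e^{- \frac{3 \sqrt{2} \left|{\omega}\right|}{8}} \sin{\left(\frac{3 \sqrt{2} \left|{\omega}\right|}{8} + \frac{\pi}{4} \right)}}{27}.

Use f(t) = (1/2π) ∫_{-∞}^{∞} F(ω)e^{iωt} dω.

f(t) = \frac{8}{t^{4} + \frac{81}{256}}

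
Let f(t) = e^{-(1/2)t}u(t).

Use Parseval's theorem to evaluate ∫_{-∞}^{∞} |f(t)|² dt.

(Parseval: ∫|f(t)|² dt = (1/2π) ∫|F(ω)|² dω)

∫|f(t)|² dt = 1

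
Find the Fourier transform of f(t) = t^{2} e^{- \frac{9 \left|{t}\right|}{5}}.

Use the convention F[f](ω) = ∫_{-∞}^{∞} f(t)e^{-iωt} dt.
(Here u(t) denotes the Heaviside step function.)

F(ω) = \frac{13500 \left(27 - 25 \omega^{2}\right)}{\left(25 \omega^{2} + 81\right)^{3}}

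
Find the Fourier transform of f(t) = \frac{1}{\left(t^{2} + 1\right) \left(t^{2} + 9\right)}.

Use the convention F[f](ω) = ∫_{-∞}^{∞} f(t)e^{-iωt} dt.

F(ω) = \frac{\pi e^{- \left|{\omega}\right|}}{8} - \frac{\pi e^{- 3 \left|{\omega}\right|}}{24}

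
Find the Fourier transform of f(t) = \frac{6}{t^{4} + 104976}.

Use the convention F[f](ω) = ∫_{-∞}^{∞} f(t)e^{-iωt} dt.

F(ω) = \frac{\pi e^{- 9 \sqrt{2} \left|{\omega}\right|} \sin{\left(9 \sqrt{2} \left|{\omega}\right| + \frac{\pi}{4} \right)}}{972}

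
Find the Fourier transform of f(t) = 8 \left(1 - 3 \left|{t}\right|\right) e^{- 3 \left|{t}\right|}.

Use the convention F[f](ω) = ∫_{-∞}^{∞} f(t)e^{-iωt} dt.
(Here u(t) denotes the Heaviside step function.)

F(ω) = \frac{96 \omega^{2}}{\left(\omega^{2} + 9\right)^{2}}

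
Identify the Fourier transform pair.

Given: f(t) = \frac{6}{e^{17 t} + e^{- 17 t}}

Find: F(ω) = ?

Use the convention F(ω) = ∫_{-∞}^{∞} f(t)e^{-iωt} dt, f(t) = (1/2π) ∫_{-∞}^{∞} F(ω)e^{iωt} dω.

F(ω) = \frac{3 \pi}{17 \cosh{\left(\frac{\pi \omega}{34} \right)}}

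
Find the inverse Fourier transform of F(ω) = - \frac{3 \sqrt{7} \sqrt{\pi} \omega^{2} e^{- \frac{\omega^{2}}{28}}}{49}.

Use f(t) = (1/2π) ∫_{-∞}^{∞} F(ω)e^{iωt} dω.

f(t) = 3 \left(28 t^{2} - 2\right) e^{- 7 t^{2}}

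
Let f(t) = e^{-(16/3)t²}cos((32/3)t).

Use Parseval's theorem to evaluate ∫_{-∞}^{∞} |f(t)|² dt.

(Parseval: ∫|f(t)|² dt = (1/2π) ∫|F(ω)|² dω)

∫|f(t)|² dt = \frac{\sqrt{6} \sqrt{\pi} \left(1 + e^{\frac{32}{3}}\right)}{16 e^{\frac{32}{3}}}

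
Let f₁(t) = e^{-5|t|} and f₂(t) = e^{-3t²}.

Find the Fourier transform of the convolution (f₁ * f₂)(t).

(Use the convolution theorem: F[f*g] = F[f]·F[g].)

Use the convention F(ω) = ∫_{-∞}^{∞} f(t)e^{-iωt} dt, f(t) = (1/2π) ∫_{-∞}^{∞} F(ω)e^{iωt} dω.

F[f₁*f₂](ω) = \frac{10 \sqrt{3} \sqrt{\pi} e^{- \frac{\omega^{2}}{12}}}{3 \left(\omega^{2} + 25\right)}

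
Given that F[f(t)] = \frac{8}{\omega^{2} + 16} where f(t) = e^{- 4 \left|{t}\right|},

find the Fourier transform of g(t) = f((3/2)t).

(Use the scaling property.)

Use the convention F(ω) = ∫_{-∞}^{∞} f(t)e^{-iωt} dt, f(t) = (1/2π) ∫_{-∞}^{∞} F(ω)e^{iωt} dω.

F[g](ω) = \frac{12}{\omega^{2} + 36}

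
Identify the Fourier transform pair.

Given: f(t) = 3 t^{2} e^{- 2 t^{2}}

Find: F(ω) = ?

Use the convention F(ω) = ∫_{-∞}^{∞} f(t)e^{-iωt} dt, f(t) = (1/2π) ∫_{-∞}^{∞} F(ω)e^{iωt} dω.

F(ω) = \frac{3 \sqrt{2} \sqrt{\pi} \left(4 - \omega^{2}\right) e^{- \frac{\omega^{2}}{8}}}{32}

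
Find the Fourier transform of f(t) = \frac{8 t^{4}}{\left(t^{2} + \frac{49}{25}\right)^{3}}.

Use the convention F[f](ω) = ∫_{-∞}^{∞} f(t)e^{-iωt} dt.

F(ω) = \frac{\pi \left(49 \omega^{2} - 175 \left|{\omega}\right| + 75\right) e^{- \frac{7 \left|{\omega}\right|}{5}}}{35}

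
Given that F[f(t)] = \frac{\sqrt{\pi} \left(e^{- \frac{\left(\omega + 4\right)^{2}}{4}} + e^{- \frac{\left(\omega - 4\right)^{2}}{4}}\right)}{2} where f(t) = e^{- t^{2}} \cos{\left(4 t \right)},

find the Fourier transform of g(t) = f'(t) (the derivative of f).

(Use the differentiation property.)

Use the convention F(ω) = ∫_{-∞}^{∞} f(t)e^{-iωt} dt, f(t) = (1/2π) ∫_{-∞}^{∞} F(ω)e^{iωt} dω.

F[g](ω) = \frac{i \sqrt{\pi} \omega \left(e^{4 \omega} + 1\right) e^{- \frac{\omega^{2}}{4} - 2 \omega - 4}}{2}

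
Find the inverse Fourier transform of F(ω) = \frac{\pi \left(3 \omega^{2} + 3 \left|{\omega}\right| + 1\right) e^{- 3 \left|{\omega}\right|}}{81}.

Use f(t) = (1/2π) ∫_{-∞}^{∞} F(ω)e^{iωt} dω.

f(t) = \frac{8}{\left(t^{2} + 9\right)^{3}}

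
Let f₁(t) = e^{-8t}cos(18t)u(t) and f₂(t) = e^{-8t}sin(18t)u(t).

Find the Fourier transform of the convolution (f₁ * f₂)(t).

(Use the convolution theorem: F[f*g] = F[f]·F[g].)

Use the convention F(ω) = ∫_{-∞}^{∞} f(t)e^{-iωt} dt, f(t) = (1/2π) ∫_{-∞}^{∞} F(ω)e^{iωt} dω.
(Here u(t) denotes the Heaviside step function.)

F[f₁*f₂](ω) = \frac{18 \left(i \omega + 8\right)}{\left(\left(i \omega + 8\right)^{2} + 324\right)^{2}}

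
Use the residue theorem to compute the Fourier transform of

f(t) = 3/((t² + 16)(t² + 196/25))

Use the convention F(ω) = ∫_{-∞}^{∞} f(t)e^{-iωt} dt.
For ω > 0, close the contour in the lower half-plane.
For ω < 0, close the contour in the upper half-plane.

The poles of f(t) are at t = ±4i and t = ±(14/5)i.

Let g(z) = f(z)e^{-iωz}; for large |z| the factor e^{-iωz} decays in the lower half-plane when ω > 0 and in the upper half-plane when ω < 0.

Case ω > 0 (lower half-plane, clockwise contour ⇒ F(ω) = -2πi·ΣRes):
  Res_{z = - 4 i} g(z) = - \frac{25 i e^{- 4 \omega}}{544}
  Res_{z = - \frac{14 i}{5}} g(z) = \frac{125 i e^{- \frac{14 \omega}{5}}}{1904}
  F(ω) = -2πi·ΣRes = - \frac{25 \pi e^{- 4 \omega}}{272} + \frac{125 \pi e^{- \frac{14 \omega}{5}}}{952}

Case ω < 0 (upper half-plane, counterclockwise contour ⇒ F(ω) = +2πi·ΣRes):
  Res_{z = 4 i} g(z) = \frac{25 i e^{4 \omega}}{544}
  Res_{z = \frac{14 i}{5}} g(z) = - \frac{125 i e^{\frac{14 \omega}{5}}}{1904}
  F(ω) = 2πi·ΣRes = \frac{25 \pi \left(10 e^{\frac{14 \omega}{5}} - 7 e^{4 \omega}\right)}{1904}

Both cases combine into a single formula in |ω|:

F(ω) = - \frac{25 \pi e^{- 4 \left|{\omega}\right|}}{272} + \frac{125 \pi e^{- \frac{14 \left|{\omega}\right|}{5}}}{952}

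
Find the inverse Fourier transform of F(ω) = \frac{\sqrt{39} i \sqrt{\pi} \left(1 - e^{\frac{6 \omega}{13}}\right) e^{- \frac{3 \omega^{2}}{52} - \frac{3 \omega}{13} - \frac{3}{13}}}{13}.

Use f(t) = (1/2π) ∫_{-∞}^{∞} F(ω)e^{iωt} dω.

f(t) = 2 e^{- \frac{13 t^{2}}{3}} \sin{\left(2 t \right)}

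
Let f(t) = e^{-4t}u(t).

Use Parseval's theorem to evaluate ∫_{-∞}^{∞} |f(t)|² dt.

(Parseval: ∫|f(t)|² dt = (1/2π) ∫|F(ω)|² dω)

∫|f(t)|² dt = \frac{1}{8}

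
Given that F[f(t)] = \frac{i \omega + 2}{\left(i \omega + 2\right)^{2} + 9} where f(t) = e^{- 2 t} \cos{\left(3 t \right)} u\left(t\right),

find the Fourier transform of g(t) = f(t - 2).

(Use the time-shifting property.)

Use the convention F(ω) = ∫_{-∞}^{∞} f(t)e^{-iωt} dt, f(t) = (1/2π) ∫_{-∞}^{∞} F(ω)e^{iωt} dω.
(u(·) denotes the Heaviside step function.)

F[g](ω) = \frac{\left(i \omega + 2\right) e^{- 2 i \omega}}{\left(i \omega + 2\right)^{2} + 9}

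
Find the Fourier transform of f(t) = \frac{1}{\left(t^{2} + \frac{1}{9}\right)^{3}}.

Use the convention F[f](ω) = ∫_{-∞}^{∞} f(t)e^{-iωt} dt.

F(ω) = \frac{27 \pi \left(\omega^{2} + 9 \left|{\omega}\right| + 27\right) e^{- \frac{\left|{\omega}\right|}{3}}}{8}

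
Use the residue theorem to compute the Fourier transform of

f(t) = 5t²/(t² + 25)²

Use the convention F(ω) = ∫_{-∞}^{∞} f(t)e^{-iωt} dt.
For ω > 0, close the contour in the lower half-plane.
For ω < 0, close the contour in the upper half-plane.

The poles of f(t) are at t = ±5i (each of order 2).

Let g(z) = f(z)e^{-iωz}; for large |z| the factor e^{-iωz} decays in the lower half-plane when ω > 0 and in the upper half-plane when ω < 0.

Case ω > 0 (lower half-plane, clockwise contour ⇒ F(ω) = -2πi·ΣRes):
  Res_{z = - 5 i} g(z) = \frac{i \left(1 - 5 \omega\right) e^{- 5 \omega}}{4} (pole of order 2)
  F(ω) = -2πi·ΣRes = \frac{\pi \left(1 - 5 \omega\right) e^{- 5 \omega}}{2}

Case ω < 0 (upper half-plane, counterclockwise contour ⇒ F(ω) = +2πi·ΣRes):
  Res_{z = 5 i} g(z) = \frac{i \left(- 5 \omega - 1\right) e^{5 \omega}}{4} (pole of order 2)
  F(ω) = 2πi·ΣRes = \frac{\pi \left(5 \omega + 1\right) e^{5 \omega}}{2}

Both cases combine into a single formula in |ω|:

F(ω) = \frac{\pi \left(1 - 5 \left|{\omega}\right|\right) e^{- 5 \left|{\omega}\right|}}{2}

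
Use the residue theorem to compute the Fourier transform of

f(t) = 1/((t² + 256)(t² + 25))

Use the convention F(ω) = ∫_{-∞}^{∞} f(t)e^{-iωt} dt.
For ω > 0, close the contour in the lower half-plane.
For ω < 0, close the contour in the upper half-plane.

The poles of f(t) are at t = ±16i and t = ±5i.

Let g(z) = f(z)e^{-iωz}; for large |z| the factor e^{-iωz} decays in the lower half-plane when ω > 0 and in the upper half-plane when ω < 0.

Case ω > 0 (lower half-plane, clockwise contour ⇒ F(ω) = -2πi·ΣRes):
  Res_{z = - 16 i} g(z) = - \frac{i e^{- 16 \omega}}{7392}
  Res_{z = - 5 i} g(z) = \frac{i e^{- 5 \omega}}{2310}
  F(ω) = -2πi·ΣRes = \frac{\pi \left(16 e^{11 \omega} - 5\right) e^{- 16 \omega}}{18480}

Case ω < 0 (upper half-plane, counterclockwise contour ⇒ F(ω) = +2πi·ΣRes):
  Res_{z = 16 i} g(z) = \frac{i e^{16 \omega}}{7392}
  Res_{z = 5 i} g(z) = - \frac{i e^{5 \omega}}{2310}
  F(ω) = 2πi·ΣRes = \frac{\pi \left(16 - 5 e^{11 \omega}\right) e^{5 \omega}}{18480}

Both cases combine into a single formula in |ω|:

F(ω) = \frac{\pi \left(16 e^{11 \left|{\omega}\right|} - 5\right) e^{- 16 \left|{\omega}\right|}}{18480}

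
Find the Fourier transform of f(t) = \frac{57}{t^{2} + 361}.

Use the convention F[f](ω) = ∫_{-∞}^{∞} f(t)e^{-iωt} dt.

F(ω) = 3 \pi e^{- 19 \left|{\omega}\right|}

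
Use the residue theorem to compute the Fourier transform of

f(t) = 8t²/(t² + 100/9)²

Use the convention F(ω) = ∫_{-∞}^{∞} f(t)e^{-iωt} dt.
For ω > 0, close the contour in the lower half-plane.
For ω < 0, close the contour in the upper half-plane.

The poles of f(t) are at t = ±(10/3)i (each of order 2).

Let g(z) = f(z)e^{-iωz}; for large |z| the factor e^{-iωz} decays in the lower half-plane when ω > 0 and in the upper half-plane when ω < 0.

Case ω > 0 (lower half-plane, clockwise contour ⇒ F(ω) = -2πi·ΣRes):
  Res_{z = - \frac{10 i}{3}} g(z) = \frac{i \left(3 - 10 \omega\right) e^{- \frac{10 \omega}{3}}}{5} (pole of order 2)
  F(ω) = -2πi·ΣRes = \frac{2 \pi \left(3 - 10 \omega\right) e^{- \frac{10 \omega}{3}}}{5}

Case ω < 0 (upper half-plane, counterclockwise contour ⇒ F(ω) = +2πi·ΣRes):
  Res_{z = \frac{10 i}{3}} g(z) = \frac{i \left(- 10 \omega - 3\right) e^{\frac{10 \omega}{3}}}{5} (pole of order 2)
  F(ω) = 2πi·ΣRes = \frac{2 \pi \left(10 \omega + 3\right) e^{\frac{10 \omega}{3}}}{5}

Both cases combine into a single formula in |ω|:

F(ω) = \frac{2 \pi \left(3 - 10 \left|{\omega}\right|\right) e^{- \frac{10 \left|{\omega}\right|}{3}}}{5}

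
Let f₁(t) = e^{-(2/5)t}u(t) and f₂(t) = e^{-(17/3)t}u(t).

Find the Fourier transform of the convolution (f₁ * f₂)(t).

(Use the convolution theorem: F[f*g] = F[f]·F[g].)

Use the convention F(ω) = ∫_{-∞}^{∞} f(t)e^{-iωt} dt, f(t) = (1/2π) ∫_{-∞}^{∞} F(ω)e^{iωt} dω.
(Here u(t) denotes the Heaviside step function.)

F[f₁*f₂](ω) = \frac{15}{- 15 \omega^{2} + 91 i \omega + 34}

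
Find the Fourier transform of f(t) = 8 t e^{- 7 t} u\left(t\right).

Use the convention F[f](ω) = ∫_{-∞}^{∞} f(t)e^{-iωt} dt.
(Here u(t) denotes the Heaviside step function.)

F(ω) = \frac{8}{\left(i \omega + 7\right)^{2}}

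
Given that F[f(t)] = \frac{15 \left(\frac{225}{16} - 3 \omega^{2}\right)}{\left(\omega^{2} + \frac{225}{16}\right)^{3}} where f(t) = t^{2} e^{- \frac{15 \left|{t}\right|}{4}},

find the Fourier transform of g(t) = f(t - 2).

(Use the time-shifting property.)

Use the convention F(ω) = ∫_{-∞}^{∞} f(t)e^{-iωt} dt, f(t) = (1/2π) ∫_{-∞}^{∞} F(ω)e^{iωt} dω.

F[g](ω) = \frac{11520 \left(75 - 16 \omega^{2}\right) e^{- 2 i \omega}}{\left(16 \omega^{2} + 225\right)^{3}}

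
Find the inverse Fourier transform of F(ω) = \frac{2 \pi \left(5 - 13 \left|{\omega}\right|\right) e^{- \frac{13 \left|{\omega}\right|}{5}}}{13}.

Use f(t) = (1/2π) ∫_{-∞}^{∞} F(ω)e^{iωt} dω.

f(t) = \frac{4 t^{2}}{\left(t^{2} + \frac{169}{25}\right)^{2}}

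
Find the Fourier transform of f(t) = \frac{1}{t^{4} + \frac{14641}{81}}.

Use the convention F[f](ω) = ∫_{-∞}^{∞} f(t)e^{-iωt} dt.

F(ω) = \frac{27 \pi e^{- \frac{11 \sqrt{2} \left|{\omega}\right|}{6}} \sin{\left(\frac{11 \sqrt{2} \left|{\omega}\right|}{6} + \frac{\pi}{4} \right)}}{1331}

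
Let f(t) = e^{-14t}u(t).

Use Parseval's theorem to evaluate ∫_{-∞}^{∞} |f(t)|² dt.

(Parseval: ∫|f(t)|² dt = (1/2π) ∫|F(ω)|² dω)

∫|f(t)|² dt = \frac{1}{28}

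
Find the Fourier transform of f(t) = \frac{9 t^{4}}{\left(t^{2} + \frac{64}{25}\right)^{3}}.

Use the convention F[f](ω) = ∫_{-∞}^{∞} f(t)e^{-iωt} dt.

F(ω) = \frac{9 \pi \left(64 \omega^{2} - 200 \left|{\omega}\right| + 75\right) e^{- \frac{8 \left|{\omega}\right|}{5}}}{320}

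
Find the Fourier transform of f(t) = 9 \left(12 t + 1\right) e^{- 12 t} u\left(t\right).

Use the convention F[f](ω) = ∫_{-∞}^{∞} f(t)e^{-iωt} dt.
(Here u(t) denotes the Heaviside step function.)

F(ω) = \frac{9 \left(- i \omega - 24\right)}{\omega^{2} - 24 i \omega - 144}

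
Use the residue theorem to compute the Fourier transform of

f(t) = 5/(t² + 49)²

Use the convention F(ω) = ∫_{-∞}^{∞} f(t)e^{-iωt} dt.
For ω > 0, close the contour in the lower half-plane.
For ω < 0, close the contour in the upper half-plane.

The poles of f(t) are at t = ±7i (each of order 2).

Let g(z) = f(z)e^{-iωz}; for large |z| the factor e^{-iωz} decays in the lower half-plane when ω > 0 and in the upper half-plane when ω < 0.

Case ω > 0 (lower half-plane, clockwise contour ⇒ F(ω) = -2πi·ΣRes):
  Res_{z = - 7 i} g(z) = \frac{5 i \left(7 \omega + 1\right) e^{- 7 \omega}}{1372} (pole of order 2)
  F(ω) = -2πi·ΣRes = \frac{5 \pi \left(7 \omega + 1\right) e^{- 7 \omega}}{686}

Case ω < 0 (upper half-plane, counterclockwise contour ⇒ F(ω) = +2πi·ΣRes):
  Res_{z = 7 i} g(z) = \frac{5 i \left(7 \omega - 1\right) e^{7 \omega}}{1372} (pole of order 2)
  F(ω) = 2πi·ΣRes = \frac{5 \pi \left(1 - 7 \omega\right) e^{7 \omega}}{686}

Both cases combine into a single formula in |ω|:

F(ω) = \frac{5 \pi \left(7 \left|{\omega}\right| + 1\right) e^{- 7 \left|{\omega}\right|}}{686}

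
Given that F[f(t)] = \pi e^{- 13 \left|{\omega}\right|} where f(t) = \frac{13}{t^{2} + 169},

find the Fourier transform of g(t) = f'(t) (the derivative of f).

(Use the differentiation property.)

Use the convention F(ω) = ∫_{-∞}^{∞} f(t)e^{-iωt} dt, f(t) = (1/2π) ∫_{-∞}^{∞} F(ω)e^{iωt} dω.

F[g](ω) = i \pi \omega e^{- 13 \left|{\omega}\right|}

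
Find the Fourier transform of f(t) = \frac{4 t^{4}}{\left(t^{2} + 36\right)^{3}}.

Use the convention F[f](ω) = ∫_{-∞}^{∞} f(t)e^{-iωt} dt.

F(ω) = \frac{\pi \left(12 \omega^{2} - 10 \left|{\omega}\right| + 1\right) e^{- 6 \left|{\omega}\right|}}{4}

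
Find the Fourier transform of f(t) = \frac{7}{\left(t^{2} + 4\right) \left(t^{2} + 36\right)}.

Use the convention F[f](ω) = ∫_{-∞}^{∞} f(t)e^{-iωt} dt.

F(ω) = \frac{7 \pi \left(3 e^{4 \left|{\omega}\right|} - 1\right) e^{- 6 \left|{\omega}\right|}}{192}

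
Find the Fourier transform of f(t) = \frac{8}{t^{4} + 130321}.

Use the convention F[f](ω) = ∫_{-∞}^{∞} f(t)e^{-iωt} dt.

F(ω) = \frac{8 \pi e^{- \frac{19 \sqrt{2} \left|{\omega}\right|}{2}} \sin{\left(\frac{19 \sqrt{2} \left|{\omega}\right|}{2} + \frac{\pi}{4} \right)}}{6859}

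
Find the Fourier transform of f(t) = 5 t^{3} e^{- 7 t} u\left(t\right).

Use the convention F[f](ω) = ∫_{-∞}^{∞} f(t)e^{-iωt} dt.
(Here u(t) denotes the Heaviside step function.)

F(ω) = \frac{30}{\left(i \omega + 7\right)^{4}}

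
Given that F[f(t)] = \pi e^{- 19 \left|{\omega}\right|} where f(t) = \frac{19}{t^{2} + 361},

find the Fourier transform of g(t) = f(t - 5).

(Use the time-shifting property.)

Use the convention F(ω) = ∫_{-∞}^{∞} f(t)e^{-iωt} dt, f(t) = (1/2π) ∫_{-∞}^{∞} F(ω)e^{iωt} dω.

F[g](ω) = \pi e^{- 5 i \omega - 19 \left|{\omega}\right|}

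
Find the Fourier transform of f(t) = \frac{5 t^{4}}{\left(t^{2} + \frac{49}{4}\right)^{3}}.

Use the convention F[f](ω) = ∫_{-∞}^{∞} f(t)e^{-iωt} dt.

F(ω) = \frac{5 \pi \left(49 \omega^{2} - 70 \left|{\omega}\right| + 12\right) e^{- \frac{7 \left|{\omega}\right|}{2}}}{112}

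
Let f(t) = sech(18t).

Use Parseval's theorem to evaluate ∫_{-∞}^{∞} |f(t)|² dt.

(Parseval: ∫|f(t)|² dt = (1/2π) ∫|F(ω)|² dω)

∫|f(t)|² dt = \frac{1}{9}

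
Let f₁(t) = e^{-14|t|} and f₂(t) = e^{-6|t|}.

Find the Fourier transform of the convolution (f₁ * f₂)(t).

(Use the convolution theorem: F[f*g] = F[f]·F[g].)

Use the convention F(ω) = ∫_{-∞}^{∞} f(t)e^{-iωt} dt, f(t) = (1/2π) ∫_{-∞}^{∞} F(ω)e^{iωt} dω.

F[f₁*f₂](ω) = \frac{336}{\left(\omega^{2} + 36\right) \left(\omega^{2} + 196\right)}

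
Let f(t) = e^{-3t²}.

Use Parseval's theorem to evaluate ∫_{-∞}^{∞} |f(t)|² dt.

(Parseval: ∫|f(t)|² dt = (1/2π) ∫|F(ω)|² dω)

∫|f(t)|² dt = \frac{\sqrt{6} \sqrt{\pi}}{6}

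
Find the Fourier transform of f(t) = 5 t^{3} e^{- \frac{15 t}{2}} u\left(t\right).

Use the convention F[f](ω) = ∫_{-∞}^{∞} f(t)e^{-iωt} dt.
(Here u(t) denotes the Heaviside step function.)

F(ω) = \frac{480}{\left(2 i \omega + 15\right)^{4}}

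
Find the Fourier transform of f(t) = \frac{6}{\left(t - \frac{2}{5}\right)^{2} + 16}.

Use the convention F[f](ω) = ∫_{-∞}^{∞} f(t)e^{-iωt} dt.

F(ω) = \frac{3 \pi e^{- \frac{2 i \omega}{5} - 4 \left|{\omega}\right|}}{2}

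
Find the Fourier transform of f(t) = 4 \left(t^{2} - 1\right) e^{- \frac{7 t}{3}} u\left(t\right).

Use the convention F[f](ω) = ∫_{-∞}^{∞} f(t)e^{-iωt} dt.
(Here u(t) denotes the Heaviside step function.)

F(ω) = \frac{12 \left(54 i \omega - \left(3 i \omega + 7\right)^{3} + 126\right)}{\left(3 i \omega + 7\right)^{4}}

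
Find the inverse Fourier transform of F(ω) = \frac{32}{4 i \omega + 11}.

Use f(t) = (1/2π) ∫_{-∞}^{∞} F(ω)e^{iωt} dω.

f(t) = 8 e^{- \frac{11 t}{4}} u\left(t\right)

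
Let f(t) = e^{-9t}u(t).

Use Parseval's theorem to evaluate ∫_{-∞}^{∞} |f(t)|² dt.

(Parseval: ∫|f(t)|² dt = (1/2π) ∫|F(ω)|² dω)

∫|f(t)|² dt = \frac{1}{18}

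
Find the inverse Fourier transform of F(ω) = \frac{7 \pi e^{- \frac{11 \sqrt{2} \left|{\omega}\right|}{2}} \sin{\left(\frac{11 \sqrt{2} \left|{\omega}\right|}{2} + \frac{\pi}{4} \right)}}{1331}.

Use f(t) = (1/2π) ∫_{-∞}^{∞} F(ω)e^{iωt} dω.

f(t) = \frac{7}{t^{4} + 14641}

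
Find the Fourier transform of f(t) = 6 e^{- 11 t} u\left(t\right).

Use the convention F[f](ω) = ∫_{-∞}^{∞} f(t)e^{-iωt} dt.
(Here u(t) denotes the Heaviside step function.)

F(ω) = \frac{6}{i \omega + 11}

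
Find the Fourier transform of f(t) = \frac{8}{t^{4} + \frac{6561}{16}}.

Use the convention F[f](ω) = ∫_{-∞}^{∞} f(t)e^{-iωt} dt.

F(ω) = \frac{64 \pi e^{- \frac{9 \sqrt{2} \left|{\omega}\right|}{4}} \sin{\left(\frac{9 \sqrt{2} \left|{\omega}\right|}{4} + \frac{\pi}{4} \right)}}{729}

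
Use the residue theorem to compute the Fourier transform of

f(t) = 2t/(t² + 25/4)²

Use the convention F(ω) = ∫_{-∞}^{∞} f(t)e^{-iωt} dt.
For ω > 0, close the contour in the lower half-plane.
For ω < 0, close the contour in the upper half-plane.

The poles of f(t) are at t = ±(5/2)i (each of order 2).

Let g(z) = f(z)e^{-iωz}; for large |z| the factor e^{-iωz} decays in the lower half-plane when ω > 0 and in the upper half-plane when ω < 0.

Case ω > 0 (lower half-plane, clockwise contour ⇒ F(ω) = -2πi·ΣRes):
  Res_{z = - \frac{5 i}{2}} g(z) = \frac{\omega e^{- \frac{5 \omega}{2}}}{5} (pole of order 2)
  F(ω) = -2πi·ΣRes = - \frac{2 i \pi \omega e^{- \frac{5 \omega}{2}}}{5}

Case ω < 0 (upper half-plane, counterclockwise contour ⇒ F(ω) = +2πi·ΣRes):
  Res_{z = \frac{5 i}{2}} g(z) = - \frac{\omega e^{\frac{5 \omega}{2}}}{5} (pole of order 2)
  F(ω) = 2πi·ΣRes = - \frac{2 i \pi \omega e^{\frac{5 \omega}{2}}}{5}

Both cases combine into a single formula in |ω|:

F(ω) = - \frac{2 i \pi \omega e^{- \frac{5 \left|{\omega}\right|}{2}}}{5}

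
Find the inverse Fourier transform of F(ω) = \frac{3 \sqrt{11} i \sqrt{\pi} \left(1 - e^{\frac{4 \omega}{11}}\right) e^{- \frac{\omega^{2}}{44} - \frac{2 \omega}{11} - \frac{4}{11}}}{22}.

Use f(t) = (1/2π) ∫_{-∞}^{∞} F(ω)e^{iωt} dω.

f(t) = 3 e^{- 11 t^{2}} \sin{\left(4 t \right)}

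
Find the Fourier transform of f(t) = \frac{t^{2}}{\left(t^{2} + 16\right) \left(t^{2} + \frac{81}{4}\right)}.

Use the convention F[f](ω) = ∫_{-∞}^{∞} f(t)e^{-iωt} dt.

F(ω) = - \frac{16 \pi e^{- 4 \left|{\omega}\right|}}{17} + \frac{18 \pi e^{- \frac{9 \left|{\omega}\right|}{2}}}{17}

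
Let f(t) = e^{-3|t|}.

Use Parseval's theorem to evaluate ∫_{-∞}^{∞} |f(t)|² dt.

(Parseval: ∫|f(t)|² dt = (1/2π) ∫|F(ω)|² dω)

∫|f(t)|² dt = \frac{1}{3}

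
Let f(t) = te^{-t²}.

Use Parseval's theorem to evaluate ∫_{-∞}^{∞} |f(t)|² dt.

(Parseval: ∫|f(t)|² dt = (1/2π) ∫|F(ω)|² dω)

∫|f(t)|² dt = \frac{\sqrt{2} \sqrt{\pi}}{8}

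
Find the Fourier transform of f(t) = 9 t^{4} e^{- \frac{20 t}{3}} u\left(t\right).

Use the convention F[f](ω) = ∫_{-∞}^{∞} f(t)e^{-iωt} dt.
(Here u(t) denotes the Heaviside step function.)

F(ω) = \frac{52488}{\left(3 i \omega + 20\right)^{5}}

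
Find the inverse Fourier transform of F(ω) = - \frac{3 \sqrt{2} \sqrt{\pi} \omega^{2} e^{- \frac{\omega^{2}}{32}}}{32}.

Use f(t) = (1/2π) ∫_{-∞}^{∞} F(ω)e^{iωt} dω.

f(t) = 3 \left(32 t^{2} - 2\right) e^{- 8 t^{2}}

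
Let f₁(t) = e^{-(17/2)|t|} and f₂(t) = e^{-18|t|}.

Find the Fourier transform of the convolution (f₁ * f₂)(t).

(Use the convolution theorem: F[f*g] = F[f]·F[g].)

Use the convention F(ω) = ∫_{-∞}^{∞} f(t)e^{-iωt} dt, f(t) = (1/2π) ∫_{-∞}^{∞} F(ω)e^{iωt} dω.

F[f₁*f₂](ω) = \frac{2448}{\left(\omega^{2} + 324\right) \left(4 \omega^{2} + 289\right)}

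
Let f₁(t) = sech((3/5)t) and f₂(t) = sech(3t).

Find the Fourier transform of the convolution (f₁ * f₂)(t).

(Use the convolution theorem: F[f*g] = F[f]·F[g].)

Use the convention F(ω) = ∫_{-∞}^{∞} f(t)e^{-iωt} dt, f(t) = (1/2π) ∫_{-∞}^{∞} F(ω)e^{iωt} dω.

F[f₁*f₂](ω) = \frac{10 \pi^{2}}{9 \left(\cosh{\left(\frac{2 \pi \omega}{3} \right)} + \cosh{\left(\pi \omega \right)}\right)}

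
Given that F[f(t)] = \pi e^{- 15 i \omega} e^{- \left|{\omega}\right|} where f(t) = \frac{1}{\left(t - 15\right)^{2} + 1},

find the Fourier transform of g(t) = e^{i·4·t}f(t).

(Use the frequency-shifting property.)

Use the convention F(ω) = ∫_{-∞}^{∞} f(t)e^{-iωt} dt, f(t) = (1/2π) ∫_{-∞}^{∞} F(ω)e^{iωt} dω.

F[g](ω) = \pi e^{- 15 i \left(\omega - 4\right) - \left|{\omega - 4}\right|}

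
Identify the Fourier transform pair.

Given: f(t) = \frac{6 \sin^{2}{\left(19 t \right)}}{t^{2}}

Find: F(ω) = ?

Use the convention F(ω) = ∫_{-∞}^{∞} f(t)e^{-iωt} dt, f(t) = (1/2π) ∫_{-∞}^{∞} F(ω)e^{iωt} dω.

F(ω) = \begin{cases} 3 \pi \left(38 - \left|{\omega}\right|\right) & \text{for}\: \omega > -38 \wedge \omega < 38 \\0 & \text{otherwise} \end{cases}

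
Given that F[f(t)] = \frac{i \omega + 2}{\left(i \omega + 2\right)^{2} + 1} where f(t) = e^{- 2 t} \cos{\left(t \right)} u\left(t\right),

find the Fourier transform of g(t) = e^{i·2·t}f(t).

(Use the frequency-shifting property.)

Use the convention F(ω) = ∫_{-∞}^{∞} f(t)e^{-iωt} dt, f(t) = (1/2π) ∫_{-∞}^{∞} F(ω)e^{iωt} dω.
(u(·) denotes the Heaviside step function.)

F[g](ω) = \frac{i \left(\omega - 2\right) + 2}{\left(i \left(\omega - 2\right) + 2\right)^{2} + 1}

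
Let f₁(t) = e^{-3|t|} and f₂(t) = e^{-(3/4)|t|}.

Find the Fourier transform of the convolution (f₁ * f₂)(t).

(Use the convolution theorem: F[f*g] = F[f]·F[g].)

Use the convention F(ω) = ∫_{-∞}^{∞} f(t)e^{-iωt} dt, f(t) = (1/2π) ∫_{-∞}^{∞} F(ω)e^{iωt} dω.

F[f₁*f₂](ω) = \frac{144}{\left(\omega^{2} + 9\right) \left(16 \omega^{2} + 9\right)}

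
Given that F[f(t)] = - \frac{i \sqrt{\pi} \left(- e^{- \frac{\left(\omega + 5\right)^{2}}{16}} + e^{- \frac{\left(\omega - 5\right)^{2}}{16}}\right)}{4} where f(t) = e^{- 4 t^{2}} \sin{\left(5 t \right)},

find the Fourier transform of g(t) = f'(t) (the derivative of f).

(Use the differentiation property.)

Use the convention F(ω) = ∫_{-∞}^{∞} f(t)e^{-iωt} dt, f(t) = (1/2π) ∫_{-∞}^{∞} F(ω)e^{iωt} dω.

F[g](ω) = \frac{\sqrt{\pi} \omega \left(e^{\frac{5 \omega}{4}} - 1\right) e^{- \frac{\omega^{2}}{16} - \frac{5 \omega}{8} - \frac{25}{16}}}{4}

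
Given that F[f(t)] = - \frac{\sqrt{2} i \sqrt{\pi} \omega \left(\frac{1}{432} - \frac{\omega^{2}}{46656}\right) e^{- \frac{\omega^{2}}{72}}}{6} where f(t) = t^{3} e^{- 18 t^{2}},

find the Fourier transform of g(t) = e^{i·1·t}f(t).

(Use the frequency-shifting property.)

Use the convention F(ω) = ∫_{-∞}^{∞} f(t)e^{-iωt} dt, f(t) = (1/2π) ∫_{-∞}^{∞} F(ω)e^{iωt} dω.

F[g](ω) = \frac{\sqrt{2} i \sqrt{\pi} \left(\omega - 1\right) \left(\left(\omega - 1\right)^{2} - 108\right) e^{- \frac{\left(\omega - 1\right)^{2}}{72}}}{279936}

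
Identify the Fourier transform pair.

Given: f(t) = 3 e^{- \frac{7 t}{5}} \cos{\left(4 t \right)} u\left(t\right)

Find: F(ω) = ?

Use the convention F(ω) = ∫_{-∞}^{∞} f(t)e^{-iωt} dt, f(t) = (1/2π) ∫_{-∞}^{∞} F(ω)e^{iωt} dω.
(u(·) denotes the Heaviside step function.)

F(ω) = \frac{15 \left(5 i \omega + 7\right)}{\left(5 i \omega + 7\right)^{2} + 400}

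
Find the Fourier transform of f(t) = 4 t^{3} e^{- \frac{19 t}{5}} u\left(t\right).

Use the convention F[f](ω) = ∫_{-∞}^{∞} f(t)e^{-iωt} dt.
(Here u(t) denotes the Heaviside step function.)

F(ω) = \frac{15000}{\left(5 i \omega + 19\right)^{4}}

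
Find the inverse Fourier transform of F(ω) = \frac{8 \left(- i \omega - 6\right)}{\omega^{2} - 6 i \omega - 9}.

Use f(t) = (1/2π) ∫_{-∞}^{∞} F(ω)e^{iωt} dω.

f(t) = 8 \left(3 t + 1\right) e^{- 3 t} u\left(t\right)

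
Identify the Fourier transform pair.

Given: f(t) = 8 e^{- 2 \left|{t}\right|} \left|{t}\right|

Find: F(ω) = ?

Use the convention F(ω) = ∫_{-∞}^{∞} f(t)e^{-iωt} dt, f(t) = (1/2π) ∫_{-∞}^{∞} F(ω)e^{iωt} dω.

F(ω) = \frac{16 \left(4 - \omega^{2}\right)}{\left(\omega^{2} + 4\right)^{2}}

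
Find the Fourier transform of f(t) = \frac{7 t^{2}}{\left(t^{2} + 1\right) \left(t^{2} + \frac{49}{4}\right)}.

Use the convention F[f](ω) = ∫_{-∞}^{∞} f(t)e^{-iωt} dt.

F(ω) = - \frac{28 \pi e^{- \left|{\omega}\right|}}{45} + \frac{98 \pi e^{- \frac{7 \left|{\omega}\right|}{2}}}{45}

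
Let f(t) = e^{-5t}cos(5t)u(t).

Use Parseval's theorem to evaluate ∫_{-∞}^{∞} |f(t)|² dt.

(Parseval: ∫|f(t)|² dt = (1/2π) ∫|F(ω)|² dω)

∫|f(t)|² dt = \frac{3}{40}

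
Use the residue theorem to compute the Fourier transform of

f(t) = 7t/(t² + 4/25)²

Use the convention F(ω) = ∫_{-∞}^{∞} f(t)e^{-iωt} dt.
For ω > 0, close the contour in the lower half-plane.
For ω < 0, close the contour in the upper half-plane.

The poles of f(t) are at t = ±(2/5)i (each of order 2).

Let g(z) = f(z)e^{-iωz}; for large |z| the factor e^{-iωz} decays in the lower half-plane when ω > 0 and in the upper half-plane when ω < 0.

Case ω > 0 (lower half-plane, clockwise contour ⇒ F(ω) = -2πi·ΣRes):
  Res_{z = - \frac{2 i}{5}} g(z) = \frac{35 \omega e^{- \frac{2 \omega}{5}}}{8} (pole of order 2)
  F(ω) = -2πi·ΣRes = - \frac{35 i \pi \omega e^{- \frac{2 \omega}{5}}}{4}

Case ω < 0 (upper half-plane, counterclockwise contour ⇒ F(ω) = +2πi·ΣRes):
  Res_{z = \frac{2 i}{5}} g(z) = - \frac{35 \omega e^{\frac{2 \omega}{5}}}{8} (pole of order 2)
  F(ω) = 2πi·ΣRes = - \frac{35 i \pi \omega e^{\frac{2 \omega}{5}}}{4}

Both cases combine into a single formula in |ω|:

F(ω) = - \frac{35 i \pi \omega e^{- \frac{2 \left|{\omega}\right|}{5}}}{4}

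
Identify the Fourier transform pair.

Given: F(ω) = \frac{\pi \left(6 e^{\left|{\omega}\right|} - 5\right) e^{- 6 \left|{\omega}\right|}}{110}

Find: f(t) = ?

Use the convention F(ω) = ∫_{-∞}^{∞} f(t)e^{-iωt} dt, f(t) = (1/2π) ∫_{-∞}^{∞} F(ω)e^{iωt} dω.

f(t) = \frac{3}{\left(t^{2} + 25\right) \left(t^{2} + 36\right)}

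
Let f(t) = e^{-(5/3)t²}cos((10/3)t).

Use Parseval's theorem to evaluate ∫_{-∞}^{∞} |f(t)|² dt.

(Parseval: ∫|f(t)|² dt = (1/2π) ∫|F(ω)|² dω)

∫|f(t)|² dt = \frac{\sqrt{30} \sqrt{\pi} \left(1 + e^{\frac{10}{3}}\right)}{20 e^{\frac{10}{3}}}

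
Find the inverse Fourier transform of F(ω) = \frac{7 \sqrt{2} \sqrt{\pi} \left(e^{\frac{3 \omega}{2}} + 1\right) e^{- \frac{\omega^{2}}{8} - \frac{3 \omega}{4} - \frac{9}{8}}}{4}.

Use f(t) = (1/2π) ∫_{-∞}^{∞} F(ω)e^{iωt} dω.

f(t) = 7 e^{- 2 t^{2}} \cos{\left(3 t \right)}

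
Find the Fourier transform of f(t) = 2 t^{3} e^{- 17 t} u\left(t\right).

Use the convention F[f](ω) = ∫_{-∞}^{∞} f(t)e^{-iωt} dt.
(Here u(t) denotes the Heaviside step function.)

F(ω) = \frac{12}{\left(i \omega + 17\right)^{4}}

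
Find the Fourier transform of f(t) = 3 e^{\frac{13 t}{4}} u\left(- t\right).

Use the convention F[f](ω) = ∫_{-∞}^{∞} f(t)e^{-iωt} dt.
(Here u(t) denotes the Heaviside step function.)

F(ω) = - \frac{12}{4 i \omega - 13}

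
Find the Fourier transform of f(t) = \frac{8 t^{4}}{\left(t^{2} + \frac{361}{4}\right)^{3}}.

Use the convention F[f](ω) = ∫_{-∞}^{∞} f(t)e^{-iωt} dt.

F(ω) = \frac{\pi \left(361 \omega^{2} - 190 \left|{\omega}\right| + 12\right) e^{- \frac{19 \left|{\omega}\right|}{2}}}{38}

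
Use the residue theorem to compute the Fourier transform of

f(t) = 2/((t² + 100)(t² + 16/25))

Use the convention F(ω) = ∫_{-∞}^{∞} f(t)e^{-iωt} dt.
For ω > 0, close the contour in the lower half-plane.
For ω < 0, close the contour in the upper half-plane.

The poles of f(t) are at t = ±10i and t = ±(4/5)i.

Let g(z) = f(z)e^{-iωz}; for large |z| the factor e^{-iωz} decays in the lower half-plane when ω > 0 and in the upper half-plane when ω < 0.

Case ω > 0 (lower half-plane, clockwise contour ⇒ F(ω) = -2πi·ΣRes):
  Res_{z = - 10 i} g(z) = - \frac{5 i e^{- 10 \omega}}{4968}
  Res_{z = - \frac{4 i}{5}} g(z) = \frac{125 i e^{- \frac{4 \omega}{5}}}{9936}
  F(ω) = -2πi·ΣRes = - \frac{5 \pi e^{- 10 \omega}}{2484} + \frac{125 \pi e^{- \frac{4 \omega}{5}}}{4968}

Case ω < 0 (upper half-plane, counterclockwise contour ⇒ F(ω) = +2πi·ΣRes):
  Res_{z = 10 i} g(z) = \frac{5 i e^{10 \omega}}{4968}
  Res_{z = \frac{4 i}{5}} g(z) = - \frac{125 i e^{\frac{4 \omega}{5}}}{9936}
  F(ω) = 2πi·ΣRes = \frac{5 \pi \left(25 e^{\frac{4 \omega}{5}} - 2 e^{10 \omega}\right)}{4968}

Both cases combine into a single formula in |ω|:

F(ω) = - \frac{5 \pi e^{- 10 \left|{\omega}\right|}}{2484} + \frac{125 \pi e^{- \frac{4 \left|{\omega}\right|}{5}}}{4968}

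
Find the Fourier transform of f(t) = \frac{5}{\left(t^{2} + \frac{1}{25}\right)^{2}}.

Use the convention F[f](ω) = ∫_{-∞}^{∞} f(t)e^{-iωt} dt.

F(ω) = \frac{125 \pi \left(\left|{\omega}\right| + 5\right) e^{- \frac{\left|{\omega}\right|}{5}}}{2}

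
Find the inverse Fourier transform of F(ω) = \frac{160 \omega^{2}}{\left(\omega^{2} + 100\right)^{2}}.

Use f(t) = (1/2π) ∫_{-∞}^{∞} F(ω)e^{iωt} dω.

f(t) = 4 \left(1 - 10 \left|{t}\right|\right) e^{- 10 \left|{t}\right|}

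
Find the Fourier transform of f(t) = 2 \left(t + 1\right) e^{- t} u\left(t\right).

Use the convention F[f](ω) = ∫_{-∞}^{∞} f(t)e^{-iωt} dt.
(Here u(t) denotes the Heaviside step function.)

F(ω) = \frac{2 \left(- i \omega - 2\right)}{\omega^{2} - 2 i \omega - 1}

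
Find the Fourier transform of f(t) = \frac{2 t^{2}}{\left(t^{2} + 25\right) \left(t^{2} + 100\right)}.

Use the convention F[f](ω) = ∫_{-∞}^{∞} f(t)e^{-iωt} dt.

F(ω) = \frac{2 \pi \left(2 - e^{5 \left|{\omega}\right|}\right) e^{- 10 \left|{\omega}\right|}}{15}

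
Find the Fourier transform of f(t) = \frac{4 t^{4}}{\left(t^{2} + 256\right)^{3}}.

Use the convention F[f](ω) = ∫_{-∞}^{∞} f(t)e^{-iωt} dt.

F(ω) = \frac{\pi \left(256 \omega^{2} - 80 \left|{\omega}\right| + 3\right) e^{- 16 \left|{\omega}\right|}}{32}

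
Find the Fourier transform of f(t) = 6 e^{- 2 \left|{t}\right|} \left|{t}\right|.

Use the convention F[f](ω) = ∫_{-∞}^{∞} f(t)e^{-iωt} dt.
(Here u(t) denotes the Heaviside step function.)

F(ω) = \frac{12 \left(4 - \omega^{2}\right)}{\left(\omega^{2} + 4\right)^{2}}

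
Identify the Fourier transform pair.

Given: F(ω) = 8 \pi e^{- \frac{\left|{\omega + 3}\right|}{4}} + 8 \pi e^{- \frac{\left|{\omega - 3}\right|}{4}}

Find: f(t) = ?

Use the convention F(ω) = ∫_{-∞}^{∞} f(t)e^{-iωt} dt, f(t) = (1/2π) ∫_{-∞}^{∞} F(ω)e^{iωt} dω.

f(t) = \frac{4 \cos{\left(3 t \right)}}{t^{2} + \frac{1}{16}}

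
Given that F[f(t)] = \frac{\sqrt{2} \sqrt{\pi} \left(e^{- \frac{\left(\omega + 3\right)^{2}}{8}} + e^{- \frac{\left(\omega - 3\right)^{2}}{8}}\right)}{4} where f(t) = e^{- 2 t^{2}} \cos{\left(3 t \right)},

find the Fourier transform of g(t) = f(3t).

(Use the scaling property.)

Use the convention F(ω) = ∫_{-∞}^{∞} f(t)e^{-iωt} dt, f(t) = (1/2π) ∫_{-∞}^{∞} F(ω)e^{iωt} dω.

F[g](ω) = \frac{\sqrt{2} \sqrt{\pi} \left(e^{\frac{\omega}{2}} + 1\right) e^{- \frac{\omega^{2}}{72} - \frac{\omega}{4} - \frac{9}{8}}}{12}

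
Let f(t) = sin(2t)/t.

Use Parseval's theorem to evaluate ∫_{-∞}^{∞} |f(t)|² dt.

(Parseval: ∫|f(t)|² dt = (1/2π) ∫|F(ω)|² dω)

∫|f(t)|² dt = 2 \pi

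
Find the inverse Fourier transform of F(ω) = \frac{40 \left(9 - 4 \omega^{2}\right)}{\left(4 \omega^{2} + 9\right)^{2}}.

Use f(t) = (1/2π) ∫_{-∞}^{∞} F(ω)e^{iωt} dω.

f(t) = 5 e^{- \frac{3 \left|{t}\right|}{2}} \left|{t}\right|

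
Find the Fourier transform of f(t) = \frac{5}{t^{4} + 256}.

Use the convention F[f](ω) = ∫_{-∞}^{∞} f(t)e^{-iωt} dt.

F(ω) = \frac{5 \pi e^{- 2 \sqrt{2} \left|{\omega}\right|} \sin{\left(2 \sqrt{2} \left|{\omega}\right| + \frac{\pi}{4} \right)}}{64}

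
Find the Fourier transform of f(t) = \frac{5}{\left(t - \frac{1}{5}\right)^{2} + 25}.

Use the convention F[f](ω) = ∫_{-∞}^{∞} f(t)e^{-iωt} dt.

F(ω) = \pi e^{- \frac{i \omega}{5} - 5 \left|{\omega}\right|}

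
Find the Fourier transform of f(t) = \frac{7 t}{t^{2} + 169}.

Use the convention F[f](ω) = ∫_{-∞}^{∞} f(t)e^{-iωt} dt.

F(ω) = - 7 i \pi e^{- 13 \left|{\omega}\right|} \operatorname{sign}{\left(\omega \right)}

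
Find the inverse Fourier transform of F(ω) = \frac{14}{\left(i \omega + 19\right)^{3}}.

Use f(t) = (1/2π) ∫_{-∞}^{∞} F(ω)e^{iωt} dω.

f(t) = 7 t^{2} e^{- 19 t} u\left(t\right)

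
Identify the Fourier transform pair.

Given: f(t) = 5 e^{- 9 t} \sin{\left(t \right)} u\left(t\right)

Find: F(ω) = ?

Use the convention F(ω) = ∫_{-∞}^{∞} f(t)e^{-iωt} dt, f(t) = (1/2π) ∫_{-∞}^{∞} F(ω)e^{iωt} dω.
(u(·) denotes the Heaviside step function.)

F(ω) = \frac{5}{\left(i \omega + 9\right)^{2} + 1}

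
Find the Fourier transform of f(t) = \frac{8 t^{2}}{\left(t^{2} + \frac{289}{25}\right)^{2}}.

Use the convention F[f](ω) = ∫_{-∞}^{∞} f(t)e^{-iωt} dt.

F(ω) = \frac{4 \pi \left(5 - 17 \left|{\omega}\right|\right) e^{- \frac{17 \left|{\omega}\right|}{5}}}{17}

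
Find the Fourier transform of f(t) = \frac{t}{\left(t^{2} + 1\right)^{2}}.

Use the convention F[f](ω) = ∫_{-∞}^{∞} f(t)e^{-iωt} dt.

F(ω) = - \frac{i \pi \omega e^{- \left|{\omega}\right|}}{2}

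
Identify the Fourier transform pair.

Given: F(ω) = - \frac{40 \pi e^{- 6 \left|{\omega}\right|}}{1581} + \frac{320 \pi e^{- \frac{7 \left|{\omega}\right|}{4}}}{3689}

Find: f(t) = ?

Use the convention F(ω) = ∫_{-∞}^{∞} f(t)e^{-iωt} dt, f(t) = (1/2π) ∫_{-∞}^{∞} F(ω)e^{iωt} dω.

f(t) = \frac{5}{\left(t^{2} + \frac{49}{16}\right) \left(t^{2} + 36\right)}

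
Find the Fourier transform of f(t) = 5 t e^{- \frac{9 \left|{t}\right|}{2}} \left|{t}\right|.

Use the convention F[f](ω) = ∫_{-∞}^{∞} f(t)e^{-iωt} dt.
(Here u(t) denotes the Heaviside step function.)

F(ω) = \frac{320 i \omega \left(4 \omega^{2} - 243\right)}{\left(4 \omega^{2} + 81\right)^{3}}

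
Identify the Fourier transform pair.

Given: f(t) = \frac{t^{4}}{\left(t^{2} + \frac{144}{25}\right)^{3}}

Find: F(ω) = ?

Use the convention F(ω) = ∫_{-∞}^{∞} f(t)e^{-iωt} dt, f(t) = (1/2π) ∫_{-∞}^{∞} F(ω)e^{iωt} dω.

F(ω) = \frac{\pi \left(48 \omega^{2} - 100 \left|{\omega}\right| + 25\right) e^{- \frac{12 \left|{\omega}\right|}{5}}}{160}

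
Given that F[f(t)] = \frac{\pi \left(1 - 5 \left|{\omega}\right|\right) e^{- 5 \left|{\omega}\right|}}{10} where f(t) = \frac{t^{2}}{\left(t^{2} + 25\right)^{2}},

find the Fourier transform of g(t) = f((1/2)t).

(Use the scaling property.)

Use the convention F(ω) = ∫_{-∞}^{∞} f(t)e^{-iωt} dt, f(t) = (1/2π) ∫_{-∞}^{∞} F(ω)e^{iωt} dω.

F[g](ω) = \frac{\pi \left(1 - 10 \left|{\omega}\right|\right) e^{- 10 \left|{\omega}\right|}}{5}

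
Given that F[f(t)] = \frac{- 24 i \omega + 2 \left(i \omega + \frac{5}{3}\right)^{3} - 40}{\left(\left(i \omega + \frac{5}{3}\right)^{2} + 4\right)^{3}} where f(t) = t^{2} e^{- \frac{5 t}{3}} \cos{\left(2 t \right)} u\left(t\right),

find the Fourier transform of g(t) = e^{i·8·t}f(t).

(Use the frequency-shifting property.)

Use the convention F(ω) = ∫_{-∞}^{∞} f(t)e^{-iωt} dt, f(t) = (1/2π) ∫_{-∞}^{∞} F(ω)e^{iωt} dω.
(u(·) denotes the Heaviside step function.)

F[g](ω) = \frac{54 \left(324 i \left(8 - \omega\right) + \left(3 i \left(\omega - 8\right) + 5\right)^{3} - 540\right)}{\left(\left(3 i \left(\omega - 8\right) + 5\right)^{2} + 36\right)^{3}}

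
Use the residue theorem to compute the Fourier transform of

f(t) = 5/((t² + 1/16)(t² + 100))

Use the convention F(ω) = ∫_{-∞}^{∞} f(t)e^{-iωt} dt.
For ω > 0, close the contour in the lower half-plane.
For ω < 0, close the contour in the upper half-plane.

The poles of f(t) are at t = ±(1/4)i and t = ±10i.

Let g(z) = f(z)e^{-iωz}; for large |z| the factor e^{-iωz} decays in the lower half-plane when ω > 0 and in the upper half-plane when ω < 0.

Case ω > 0 (lower half-plane, clockwise contour ⇒ F(ω) = -2πi·ΣRes):
  Res_{z = - \frac{i}{4}} g(z) = \frac{160 i e^{- \frac{\omega}{4}}}{1599}
  Res_{z = - 10 i} g(z) = - \frac{4 i e^{- 10 \omega}}{1599}
  F(ω) = -2πi·ΣRes = - \frac{8 \pi e^{- 10 \omega}}{1599} + \frac{320 \pi e^{- \frac{\omega}{4}}}{1599}

Case ω < 0 (upper half-plane, counterclockwise contour ⇒ F(ω) = +2πi·ΣRes):
  Res_{z = \frac{i}{4}} g(z) = - \frac{160 i e^{\frac{\omega}{4}}}{1599}
  Res_{z = 10 i} g(z) = \frac{4 i e^{10 \omega}}{1599}
  F(ω) = 2πi·ΣRes = \frac{8 \pi \left(40 e^{\frac{\omega}{4}} - e^{10 \omega}\right)}{1599}

Both cases combine into a single formula in |ω|:

F(ω) = - \frac{8 \pi e^{- 10 \left|{\omega}\right|}}{1599} + \frac{320 \pi e^{- \frac{\left|{\omega}\right|}{4}}}{1599}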